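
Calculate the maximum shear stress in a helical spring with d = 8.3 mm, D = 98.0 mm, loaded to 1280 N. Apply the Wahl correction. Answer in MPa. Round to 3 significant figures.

627 MPa

Spring index C = D/d = 98.0/8.3 = 11.8072
K_W = (4C−1)/(4C−4) + 0.615/C = 46.229/43.229 + 0.0521 = 1.1215
τ₀ = 8FD/(πd³) = 8·1280·98.0/(π·8.3³) = 1.00352e+06/1796.3 = 558.65 MPa
τ_max = K·τ₀ = 1.1215 × 558.65 = 626.52 MPa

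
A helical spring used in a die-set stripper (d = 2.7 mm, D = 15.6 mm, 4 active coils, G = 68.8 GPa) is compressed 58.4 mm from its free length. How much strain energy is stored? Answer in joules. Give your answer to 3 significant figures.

k = Gd⁴/(8D³N_a) = (68.8×10³)(2.7⁴)/(8·15.6³·4) = 30.097 N/mm
U = ½kδ² = 0.5 × 30.097 × 58.4² = 51323 N·mm = 51.323 J

51.3 J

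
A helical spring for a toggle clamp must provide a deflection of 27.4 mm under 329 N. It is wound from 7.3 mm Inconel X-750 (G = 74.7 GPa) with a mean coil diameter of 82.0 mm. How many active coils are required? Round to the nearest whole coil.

4

Required rate k = F/δ = 329/27.4 = 12.007 N/mm
N_a = Gd⁴/(8D³k) = (74.7×10³ × 7.3⁴)/(8 × 82.0³ × 12.007)
    = 2.12135e+08 / 5.29635e+07 = 4.005 → 4 coils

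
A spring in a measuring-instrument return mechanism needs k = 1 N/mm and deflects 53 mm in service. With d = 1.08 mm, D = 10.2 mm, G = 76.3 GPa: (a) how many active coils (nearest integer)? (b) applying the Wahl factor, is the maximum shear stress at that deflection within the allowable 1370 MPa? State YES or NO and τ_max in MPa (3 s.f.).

(a) 12 coils; (b) YES, τ_max = 1280 MPa

N_a = Gd⁴/(8D³k) = (76.3×10³)(1.08⁴)/(8·10.2³·1) = 12.23 → N_a = 12
Actual rate k = Gd⁴/(8D³·12) = 1.0189 N/mm
Working load F = kδ = 1.0189·53 = 54.004 N
C = 10.2/1.08 = 9.4444; K_W = (4C−1)/(4C−4)+0.615/C = 1.1539
τ_max = K_W·8FD/(πd³) = 1.1539·1113.5 = 1284.9 MPa
τ_max ≤ 1370 MPa → acceptable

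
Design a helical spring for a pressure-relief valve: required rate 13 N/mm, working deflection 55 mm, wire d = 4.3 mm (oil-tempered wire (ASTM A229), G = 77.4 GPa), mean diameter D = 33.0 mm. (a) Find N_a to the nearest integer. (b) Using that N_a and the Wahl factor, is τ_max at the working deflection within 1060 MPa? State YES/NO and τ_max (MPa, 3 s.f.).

(a) 7 coils; (b) YES, τ_max = 912 MPa

N_a = Gd⁴/(8D³k) = (77.4×10³)(4.3⁴)/(8·33.0³·13) = 7.08 → N_a = 7
Actual rate k = Gd⁴/(8D³·7) = 13.149 N/mm
Working load F = kδ = 13.149·55 = 723.18 N
C = 33.0/4.3 = 7.6744; K_W = (4C−1)/(4C−4)+0.615/C = 1.1925
τ_max = K_W·8FD/(πd³) = 1.1925·764.36 = 911.5 MPa
τ_max ≤ 1060 MPa → acceptable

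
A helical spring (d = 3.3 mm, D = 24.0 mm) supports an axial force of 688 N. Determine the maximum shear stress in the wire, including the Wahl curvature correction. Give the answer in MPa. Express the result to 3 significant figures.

1410 MPa

Spring index C = D/d = 24.0/3.3 = 7.2727
K_W = (4C−1)/(4C−4) + 0.615/C = 28.091/25.091 + 0.0846 = 1.2041
τ₀ = 8FD/(πd³) = 8·688·24.0/(π·3.3³) = 132096/112.9 = 1170 MPa
τ_max = K·τ₀ = 1.2041 × 1170 = 1408.9 MPa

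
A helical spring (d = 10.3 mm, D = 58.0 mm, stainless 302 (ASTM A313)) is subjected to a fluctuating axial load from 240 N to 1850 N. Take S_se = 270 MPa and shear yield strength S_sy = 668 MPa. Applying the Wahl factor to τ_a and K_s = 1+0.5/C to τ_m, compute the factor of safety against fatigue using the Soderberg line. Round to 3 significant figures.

C = D/d = 58.0/10.3 = 5.6311; K_W = (4C−1)/(4C−4)+0.615/C = 1.2712; K_s = 1+0.5/C = 1.0888
F_a = (F_max−F_min)/2 = 805 N; F_m = (F_max+F_min)/2 = 1045 N
τ_a = K_W·8F_aD/(πd³) = 1.2712 × 108.81 = 138.31 MPa
τ_m = K_s·8F_mD/(πd³) = 1.0888 × 141.24 = 153.79 MPa
Soderberg: 1/n_f = τ_a/S_se + τ_m/S_sy = 138.31/270 + 153.79/668 = 0.51226 + 0.23022 = 0.74248
n_f = 1/0.74248 = 1.347

1.35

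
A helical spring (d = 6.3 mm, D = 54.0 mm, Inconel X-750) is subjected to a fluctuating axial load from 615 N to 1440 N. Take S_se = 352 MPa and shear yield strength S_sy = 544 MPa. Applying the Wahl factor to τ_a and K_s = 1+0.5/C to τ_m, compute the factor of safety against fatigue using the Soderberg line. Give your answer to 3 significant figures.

C = D/d = 54.0/6.3 = 8.5714; K_W = (4C−1)/(4C−4)+0.615/C = 1.1708; K_s = 1+0.5/C = 1.0583
F_a = (F_max−F_min)/2 = 412.5 N; F_m = (F_max+F_min)/2 = 1027.5 N
τ_a = K_W·8F_aD/(πd³) = 1.1708 × 226.85 = 265.6 MPa
τ_m = K_s·8F_mD/(πd³) = 1.0583 × 565.06 = 598.02 MPa
Soderberg: 1/n_f = τ_a/S_se + τ_m/S_sy = 265.6/352 + 598.02/544 = 0.75453 + 1.09930 = 1.8538
n_f = 1/1.8538 = 0.5394

0.539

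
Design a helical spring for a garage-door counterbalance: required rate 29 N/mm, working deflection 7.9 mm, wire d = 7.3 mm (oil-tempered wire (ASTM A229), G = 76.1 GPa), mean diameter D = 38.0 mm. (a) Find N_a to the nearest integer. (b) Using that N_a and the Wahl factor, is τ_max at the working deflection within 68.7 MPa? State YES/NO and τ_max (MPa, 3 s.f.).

N_a = Gd⁴/(8D³k) = (76.1×10³)(7.3⁴)/(8·38.0³·29) = 16.98 → N_a = 17
Actual rate k = Gd⁴/(8D³·17) = 28.959 N/mm
Working load F = kδ = 28.959·7.9 = 228.78 N
C = 38.0/7.3 = 5.2055; K_W = (4C−1)/(4C−4)+0.615/C = 1.2965
τ_max = K_W·8FD/(πd³) = 1.2965·56.907 = 73.779 MPa
τ_max > 68.7 MPa → exceeds allowable

(a) 17 coils; (b) NO, τ_max = 73.8 MPa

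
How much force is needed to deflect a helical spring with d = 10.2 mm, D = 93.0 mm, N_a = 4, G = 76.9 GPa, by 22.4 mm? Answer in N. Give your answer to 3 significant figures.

k = Gd⁴/(8D³N_a) = (76.9×10³)(10.2⁴)/(8·93.0³·4) = 32.339 N/mm
F = k·δ = 32.339 × 22.4 = 724.4 N

724 N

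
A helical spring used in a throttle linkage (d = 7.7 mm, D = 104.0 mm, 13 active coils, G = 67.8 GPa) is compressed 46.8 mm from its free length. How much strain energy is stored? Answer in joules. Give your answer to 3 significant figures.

2.23 J

k = Gd⁴/(8D³N_a) = (67.8×10³)(7.7⁴)/(8·104.0³·13) = 2.0373 N/mm
U = ½kδ² = 0.5 × 2.0373 × 46.8² = 2231.1 N·mm = 2.2311 J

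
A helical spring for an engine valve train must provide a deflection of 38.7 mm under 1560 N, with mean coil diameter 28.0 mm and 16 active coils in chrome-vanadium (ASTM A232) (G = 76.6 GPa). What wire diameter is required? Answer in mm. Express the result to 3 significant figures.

Required rate k = F/δ = 1560/38.7 = 40.31 N/mm
d = (8D³N_a·k / G)^(1/4) = (8·28.0³·16·40.31 / (76.6×10³))^0.25
  = (1478.7)^0.25 = 6.2011 mm

6.20 mm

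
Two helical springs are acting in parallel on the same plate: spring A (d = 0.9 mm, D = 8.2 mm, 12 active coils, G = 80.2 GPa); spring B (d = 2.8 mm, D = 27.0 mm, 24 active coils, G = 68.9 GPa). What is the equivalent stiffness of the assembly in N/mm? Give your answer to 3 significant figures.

2.11 N/mm

k_A = Gd⁴/(8D³N_a) = (80.2×10³)(0.9⁴)/(8·8.2³·12) = 0.9941 N/mm
k_B = Gd⁴/(8D³N_a) = (68.9×10³)(2.8⁴)/(8·27.0³·24) = 1.1206 N/mm
Parallel: k_eq = 0.9941 + 1.1206 = 2.1147 N/mm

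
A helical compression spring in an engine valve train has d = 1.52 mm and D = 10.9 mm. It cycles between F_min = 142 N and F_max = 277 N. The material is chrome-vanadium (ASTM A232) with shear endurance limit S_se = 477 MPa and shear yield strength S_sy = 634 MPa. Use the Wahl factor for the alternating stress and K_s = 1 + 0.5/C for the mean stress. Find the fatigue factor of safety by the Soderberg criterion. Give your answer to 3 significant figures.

C = D/d = 10.9/1.52 = 7.1711; K_W = (4C−1)/(4C−4)+0.615/C = 1.2073; K_s = 1+0.5/C = 1.0697
F_a = (F_max−F_min)/2 = 67.5 N; F_m = (F_max+F_min)/2 = 209.5 N
τ_a = K_W·8F_aD/(πd³) = 1.2073 × 533.51 = 644.1 MPa
τ_m = K_s·8F_mD/(πd³) = 1.0697 × 1655.8 = 1771.3 MPa
Soderberg: 1/n_f = τ_a/S_se + τ_m/S_sy = 644.1/477 + 1771.3/634 = 1.35032 + 2.79385 = 4.1442
n_f = 1/4.1442 = 0.2413

0.241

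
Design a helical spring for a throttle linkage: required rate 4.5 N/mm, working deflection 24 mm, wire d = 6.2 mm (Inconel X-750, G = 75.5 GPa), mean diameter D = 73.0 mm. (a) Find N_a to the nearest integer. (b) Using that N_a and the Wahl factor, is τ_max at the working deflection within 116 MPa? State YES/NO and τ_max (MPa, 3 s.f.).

(a) 8 coils; (b) YES, τ_max = 94.1 MPa

N_a = Gd⁴/(8D³k) = (75.5×10³)(6.2⁴)/(8·73.0³·4.5) = 7.966 → N_a = 8
Actual rate k = Gd⁴/(8D³·8) = 4.4809 N/mm
Working load F = kδ = 4.4809·24 = 107.54 N
C = 73.0/6.2 = 11.7742; K_W = (4C−1)/(4C−4)+0.615/C = 1.1218
τ_max = K_W·8FD/(πd³) = 1.1218·83.881 = 94.102 MPa
τ_max ≤ 116 MPa → acceptable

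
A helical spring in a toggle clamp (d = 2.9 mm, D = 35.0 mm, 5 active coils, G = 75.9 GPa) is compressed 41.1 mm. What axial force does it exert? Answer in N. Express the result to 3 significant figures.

129 N

k = Gd⁴/(8D³N_a) = (75.9×10³)(2.9⁴)/(8·35.0³·5) = 3.1302 N/mm
F = k·δ = 3.1302 × 41.1 = 128.65 N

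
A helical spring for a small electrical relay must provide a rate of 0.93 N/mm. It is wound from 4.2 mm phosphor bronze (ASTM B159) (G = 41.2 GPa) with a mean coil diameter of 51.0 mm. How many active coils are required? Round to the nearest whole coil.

13

N_a = Gd⁴/(8D³k) = (41.2×10³ × 4.2⁴)/(8 × 51.0³ × 0.93)
    = 1.28202e+07 / 986923 = 12.99 → 13 coils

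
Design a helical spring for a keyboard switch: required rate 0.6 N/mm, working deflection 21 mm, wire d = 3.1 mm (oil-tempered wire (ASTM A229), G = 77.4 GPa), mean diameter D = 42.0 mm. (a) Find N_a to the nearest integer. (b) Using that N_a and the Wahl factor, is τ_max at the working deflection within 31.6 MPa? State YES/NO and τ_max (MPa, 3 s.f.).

N_a = Gd⁴/(8D³k) = (77.4×10³)(3.1⁴)/(8·42.0³·0.6) = 20.1 → N_a = 20
Actual rate k = Gd⁴/(8D³·20) = 0.603 N/mm
Working load F = kδ = 0.603·21 = 12.663 N
C = 42.0/3.1 = 13.5484; K_W = (4C−1)/(4C−4)+0.615/C = 1.1052
τ_max = K_W·8FD/(πd³) = 1.1052·45.461 = 50.242 MPa
τ_max > 31.6 MPa → exceeds allowable

(a) 20 coils; (b) NO, τ_max = 50.2 MPa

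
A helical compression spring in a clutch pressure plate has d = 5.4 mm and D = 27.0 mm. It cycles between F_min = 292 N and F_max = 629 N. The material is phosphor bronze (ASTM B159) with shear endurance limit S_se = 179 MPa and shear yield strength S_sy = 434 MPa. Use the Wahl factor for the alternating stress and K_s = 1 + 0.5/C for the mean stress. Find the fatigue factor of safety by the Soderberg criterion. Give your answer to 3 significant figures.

C = D/d = 27.0/5.4 = 5.0000; K_W = (4C−1)/(4C−4)+0.615/C = 1.3105; K_s = 1+0.5/C = 1.1000
F_a = (F_max−F_min)/2 = 168.5 N; F_m = (F_max+F_min)/2 = 460.5 N
τ_a = K_W·8F_aD/(πd³) = 1.3105 × 73.574 = 96.418 MPa
τ_m = K_s·8F_mD/(πd³) = 1.1000 × 201.07 = 221.18 MPa
Soderberg: 1/n_f = τ_a/S_se + τ_m/S_sy = 96.418/179 + 221.18/434 = 0.53865 + 0.50963 = 1.0483
n_f = 1/1.0483 = 0.9539

0.954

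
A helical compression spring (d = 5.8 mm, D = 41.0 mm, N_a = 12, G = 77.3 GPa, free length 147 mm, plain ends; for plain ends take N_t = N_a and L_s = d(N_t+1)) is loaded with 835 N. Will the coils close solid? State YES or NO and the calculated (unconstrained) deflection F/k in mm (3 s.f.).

NO, δ = 63.2 mm

k = Gd⁴/(8D³N_a) = (77.3×10³)(5.8⁴)/(8·41.0³·12) = 13.221 N/mm
N_t = 12; L_s = 5.8·13 = 75.4 mm; δ_solid = L₀ − L_s = 147 − 75.4 = 71.6 mm
δ = F/k = 835/13.221 = 63.156 mm
δ < δ_solid → spring does not go solid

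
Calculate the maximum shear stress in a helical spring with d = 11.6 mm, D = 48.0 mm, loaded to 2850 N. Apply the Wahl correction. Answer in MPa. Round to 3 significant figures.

Spring index C = D/d = 48.0/11.6 = 4.1379
K_W = (4C−1)/(4C−4) + 0.615/C = 15.552/12.552 + 0.1486 = 1.3876
τ₀ = 8FD/(πd³) = 8·2850·48.0/(π·11.6³) = 1.0944e+06/4903.7 = 223.18 MPa
τ_max = K·τ₀ = 1.3876 × 223.18 = 309.69 MPa

310 MPa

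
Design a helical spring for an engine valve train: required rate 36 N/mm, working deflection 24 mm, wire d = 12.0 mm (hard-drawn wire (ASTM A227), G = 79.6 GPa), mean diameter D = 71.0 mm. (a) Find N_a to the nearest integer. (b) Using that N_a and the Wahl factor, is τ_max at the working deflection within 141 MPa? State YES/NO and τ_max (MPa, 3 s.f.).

(a) 16 coils; (b) YES, τ_max = 114 MPa

N_a = Gd⁴/(8D³k) = (79.6×10³)(12.0⁴)/(8·71.0³·36) = 16.01 → N_a = 16
Actual rate k = Gd⁴/(8D³·16) = 36.029 N/mm
Working load F = kδ = 36.029·24 = 864.7 N
C = 71.0/12.0 = 5.9167; K_W = (4C−1)/(4C−4)+0.615/C = 1.2565
τ_max = K_W·8FD/(πd³) = 1.2565·90.473 = 113.68 MPa
τ_max ≤ 141 MPa → acceptable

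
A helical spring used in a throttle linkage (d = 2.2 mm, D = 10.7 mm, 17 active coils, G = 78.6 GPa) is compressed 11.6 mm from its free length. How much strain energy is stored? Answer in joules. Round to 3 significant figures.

0.744 J

k = Gd⁴/(8D³N_a) = (78.6×10³)(2.2⁴)/(8·10.7³·17) = 11.052 N/mm
U = ½kδ² = 0.5 × 11.052 × 11.6² = 743.55 N·mm = 0.74355 J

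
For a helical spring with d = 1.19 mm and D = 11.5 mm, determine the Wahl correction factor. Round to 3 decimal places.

1.150

C = D/d = 11.5/1.19 = 9.6639
K_W = (4C−1)/(4C−4) + 0.615/C = 37.655/34.655 + 0.0636 = 1.1502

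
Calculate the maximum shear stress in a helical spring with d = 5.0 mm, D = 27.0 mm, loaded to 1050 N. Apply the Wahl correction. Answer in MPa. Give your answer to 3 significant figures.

Spring index C = D/d = 27.0/5.0 = 5.4000
K_W = (4C−1)/(4C−4) + 0.615/C = 20.600/17.600 + 0.1139 = 1.2843
τ₀ = 8FD/(πd³) = 8·1050·27.0/(π·5.0³) = 226800/392.7 = 577.54 MPa
τ_max = K·τ₀ = 1.2843 × 577.54 = 741.76 MPa

742 MPa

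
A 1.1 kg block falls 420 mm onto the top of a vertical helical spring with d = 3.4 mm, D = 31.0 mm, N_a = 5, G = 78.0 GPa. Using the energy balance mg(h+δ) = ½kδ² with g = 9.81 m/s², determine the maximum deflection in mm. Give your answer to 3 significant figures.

33.4 mm

k = Gd⁴/(8D³N_a) = (78.0×10³)(3.4⁴)/(8·31.0³·5) = 8.7471 N/mm
W = mg = 1.1 × 9.81 = 10.791 N
½kδ² − Wδ − Wh = 0 → δ = (W + √(W² + 2kWh))/k
δ = (10.791 + √(116.45 + 79287.8))/8.7471 = (10.791 + 281.79)/8.7471 = 33.449 mm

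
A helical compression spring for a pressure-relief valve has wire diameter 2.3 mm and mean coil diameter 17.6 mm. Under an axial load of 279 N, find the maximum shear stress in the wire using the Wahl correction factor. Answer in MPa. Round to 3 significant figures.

Spring index C = D/d = 17.6/2.3 = 7.6522
K_W = (4C−1)/(4C−4) + 0.615/C = 29.609/26.609 + 0.0804 = 1.1931
τ₀ = 8FD/(πd³) = 8·279·17.6/(π·2.3³) = 39283.2/38.224 = 1027.7 MPa
τ_max = K·τ₀ = 1.1931 × 1027.7 = 1226.2 MPa

1230 MPa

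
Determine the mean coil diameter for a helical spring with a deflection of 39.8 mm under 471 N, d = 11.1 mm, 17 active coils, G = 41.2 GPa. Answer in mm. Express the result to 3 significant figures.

Required rate k = F/δ = 471/39.8 = 11.834 N/mm
D = (Gd⁴/(8N_a·k))^(1/3) = (41.2×10³·11.1⁴/(8·17·11.834))^(1/3)
  = (388609)^(1/3) = 72.9744 mm

73.0 mm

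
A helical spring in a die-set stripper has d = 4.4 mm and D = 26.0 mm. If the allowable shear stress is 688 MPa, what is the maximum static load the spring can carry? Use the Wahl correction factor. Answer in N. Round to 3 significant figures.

C = D/d = 26.0/4.4 = 5.9091
K_W = (4C−1)/(4C−4) + 0.615/C = 22.636/19.636 + 0.1041 = 1.2569
τ_max = K·8FD/(πd³) → F_max = τ_allow·πd³/(8DK)
F_max = 688·π·4.4³/(8·26.0·1.2569) = 1.8412e+05/261.43 = 704.28 N

704 N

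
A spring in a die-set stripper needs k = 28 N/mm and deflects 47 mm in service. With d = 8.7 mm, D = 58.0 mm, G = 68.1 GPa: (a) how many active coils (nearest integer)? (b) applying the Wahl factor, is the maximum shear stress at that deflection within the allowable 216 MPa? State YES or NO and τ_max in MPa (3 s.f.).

N_a = Gd⁴/(8D³k) = (68.1×10³)(8.7⁴)/(8·58.0³·28) = 8.927 → N_a = 9
Actual rate k = Gd⁴/(8D³·9) = 27.772 N/mm
Working load F = kδ = 27.772·47 = 1305.3 N
C = 58.0/8.7 = 6.6667; K_W = (4C−1)/(4C−4)+0.615/C = 1.2246
τ_max = K_W·8FD/(πd³) = 1.2246·292.76 = 358.52 MPa
τ_max > 216 MPa → exceeds allowable

(a) 9 coils; (b) NO, τ_max = 359 MPa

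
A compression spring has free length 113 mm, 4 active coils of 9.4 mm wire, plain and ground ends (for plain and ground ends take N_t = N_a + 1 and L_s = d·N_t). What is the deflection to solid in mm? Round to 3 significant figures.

N_t = 5; L_s = 9.4·5 = 47 mm
δ_solid = L₀ − L_s = 113 − 47 = 66 mm

66.0 mm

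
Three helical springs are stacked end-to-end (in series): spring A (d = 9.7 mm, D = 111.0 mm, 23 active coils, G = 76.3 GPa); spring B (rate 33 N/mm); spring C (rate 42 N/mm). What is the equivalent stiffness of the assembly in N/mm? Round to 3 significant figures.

k_A = Gd⁴/(8D³N_a) = (76.3×10³)(9.7⁴)/(8·111.0³·23) = 2.6843 N/mm
Series: 1/k_eq = 1/2.6843 + 1/33 + 1/42 = 0.42665; k_eq = 2.3438 N/mm

2.34 N/mm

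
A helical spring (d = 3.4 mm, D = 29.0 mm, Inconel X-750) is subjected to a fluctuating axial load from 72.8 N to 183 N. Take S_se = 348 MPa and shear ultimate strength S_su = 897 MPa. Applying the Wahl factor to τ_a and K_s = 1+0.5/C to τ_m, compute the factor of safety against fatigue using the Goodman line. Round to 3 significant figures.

C = D/d = 29.0/3.4 = 8.5294; K_W = (4C−1)/(4C−4)+0.615/C = 1.1717; K_s = 1+0.5/C = 1.0586
F_a = (F_max−F_min)/2 = 55.1 N; F_m = (F_max+F_min)/2 = 127.9 N
τ_a = K_W·8F_aD/(πd³) = 1.1717 × 103.53 = 121.3 MPa
τ_m = K_s·8F_mD/(πd³) = 1.0586 × 240.31 = 254.4 MPa
Goodman: 1/n_f = τ_a/S_se + τ_m/S_su = 121.3/348 + 254.4/897 = 0.34857 + 0.28361 = 0.63218
n_f = 1/0.63218 = 1.582

1.58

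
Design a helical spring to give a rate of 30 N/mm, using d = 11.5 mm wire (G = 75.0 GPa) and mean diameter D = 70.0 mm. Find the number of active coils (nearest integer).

N_a = Gd⁴/(8D³k) = (75.0×10³ × 11.5⁴)/(8 × 70.0³ × 30)
    = 1.31175e+09 / 8.232e+07 = 15.93 → 16 coils

16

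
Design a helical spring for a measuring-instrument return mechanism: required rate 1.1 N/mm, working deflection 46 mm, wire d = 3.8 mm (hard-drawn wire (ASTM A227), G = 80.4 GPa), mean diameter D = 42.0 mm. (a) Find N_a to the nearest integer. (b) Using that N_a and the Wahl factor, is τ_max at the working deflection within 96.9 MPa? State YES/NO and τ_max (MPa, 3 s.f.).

N_a = Gd⁴/(8D³k) = (80.4×10³)(3.8⁴)/(8·42.0³·1.1) = 25.71 → N_a = 26
Actual rate k = Gd⁴/(8D³·26) = 1.0879 N/mm
Working load F = kδ = 1.0879·46 = 50.042 N
C = 42.0/3.8 = 11.0526; K_W = (4C−1)/(4C−4)+0.615/C = 1.1303
τ_max = K_W·8FD/(πd³) = 1.1303·97.538 = 110.24 MPa
τ_max > 96.9 MPa → exceeds allowable

(a) 26 coils; (b) NO, τ_max = 110 MPa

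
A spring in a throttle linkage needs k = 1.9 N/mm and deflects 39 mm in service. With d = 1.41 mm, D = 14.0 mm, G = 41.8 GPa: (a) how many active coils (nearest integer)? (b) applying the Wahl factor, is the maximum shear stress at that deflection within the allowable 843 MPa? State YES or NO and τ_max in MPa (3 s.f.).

N_a = Gd⁴/(8D³k) = (41.8×10³)(1.41⁴)/(8·14.0³·1.9) = 3.961 → N_a = 4
Actual rate k = Gd⁴/(8D³·4) = 1.8816 N/mm
Working load F = kδ = 1.8816·39 = 73.381 N
C = 14.0/1.41 = 9.9291; K_W = (4C−1)/(4C−4)+0.615/C = 1.1459
τ_max = K_W·8FD/(πd³) = 1.1459·933.24 = 1069.4 MPa
τ_max > 843 MPa → exceeds allowable

(a) 4 coils; (b) NO, τ_max = 1070 MPa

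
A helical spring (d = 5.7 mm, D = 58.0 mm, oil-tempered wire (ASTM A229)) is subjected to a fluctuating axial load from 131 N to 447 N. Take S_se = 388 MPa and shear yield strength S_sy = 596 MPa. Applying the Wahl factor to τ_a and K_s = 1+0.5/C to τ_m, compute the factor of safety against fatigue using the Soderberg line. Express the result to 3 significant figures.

1.29

C = D/d = 58.0/5.7 = 10.1754; K_W = (4C−1)/(4C−4)+0.615/C = 1.1422; K_s = 1+0.5/C = 1.0491
F_a = (F_max−F_min)/2 = 158 N; F_m = (F_max+F_min)/2 = 289 N
τ_a = K_W·8F_aD/(πd³) = 1.1422 × 126.01 = 143.92 MPa
τ_m = K_s·8F_mD/(πd³) = 1.0491 × 230.48 = 241.81 MPa
Soderberg: 1/n_f = τ_a/S_se + τ_m/S_sy = 143.92/388 + 241.81/596 = 0.37094 + 0.40572 = 0.77666
n_f = 1/0.77666 = 1.288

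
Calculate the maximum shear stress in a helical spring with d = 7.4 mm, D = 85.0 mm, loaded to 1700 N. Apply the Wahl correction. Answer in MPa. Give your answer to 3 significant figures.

Spring index C = D/d = 85.0/7.4 = 11.4865
K_W = (4C−1)/(4C−4) + 0.615/C = 44.946/41.946 + 0.0535 = 1.1251
τ₀ = 8FD/(πd³) = 8·1700·85.0/(π·7.4³) = 1.156e+06/1273 = 908.06 MPa
τ_max = K·τ₀ = 1.1251 × 908.06 = 1021.6 MPa

1020 MPa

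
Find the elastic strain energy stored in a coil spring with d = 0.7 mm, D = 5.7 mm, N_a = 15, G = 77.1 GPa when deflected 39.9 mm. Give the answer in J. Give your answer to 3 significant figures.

k = Gd⁴/(8D³N_a) = (77.1×10³)(0.7⁴)/(8·5.7³·15) = 0.83299 N/mm
U = ½kδ² = 0.5 × 0.83299 × 39.9² = 663.07 N·mm = 0.66307 J

0.663 J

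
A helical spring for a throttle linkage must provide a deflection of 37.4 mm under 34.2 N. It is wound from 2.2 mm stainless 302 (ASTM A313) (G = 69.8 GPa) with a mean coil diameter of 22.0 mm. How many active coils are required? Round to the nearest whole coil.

Required rate k = F/δ = 34.2/37.4 = 0.91444 N/mm
N_a = Gd⁴/(8D³k) = (69.8×10³ × 2.2⁴)/(8 × 22.0³ × 0.91444)
    = 1.63511e+06 / 77895.5 = 20.99 → 21 coils

21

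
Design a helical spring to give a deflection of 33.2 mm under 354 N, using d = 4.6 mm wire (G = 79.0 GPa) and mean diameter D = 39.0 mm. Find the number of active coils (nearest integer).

7

Required rate k = F/δ = 354/33.2 = 10.663 N/mm
N_a = Gd⁴/(8D³k) = (79.0×10³ × 4.6⁴)/(8 × 39.0³ × 10.663)
    = 3.53719e+07 / 5.05998e+06 = 6.991 → 7 coils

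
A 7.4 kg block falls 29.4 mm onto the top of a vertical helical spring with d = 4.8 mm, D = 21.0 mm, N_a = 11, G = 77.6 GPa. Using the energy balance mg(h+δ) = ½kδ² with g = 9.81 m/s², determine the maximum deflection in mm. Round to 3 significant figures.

10.7 mm

k = Gd⁴/(8D³N_a) = (77.6×10³)(4.8⁴)/(8·21.0³·11) = 50.546 N/mm
W = mg = 7.4 × 9.81 = 72.594 N
½kδ² − Wδ − Wh = 0 → δ = (W + √(W² + 2kWh))/k
δ = (72.594 + √(5269.9 + 215757))/50.546 = (72.594 + 470.13)/50.546 = 10.737 mm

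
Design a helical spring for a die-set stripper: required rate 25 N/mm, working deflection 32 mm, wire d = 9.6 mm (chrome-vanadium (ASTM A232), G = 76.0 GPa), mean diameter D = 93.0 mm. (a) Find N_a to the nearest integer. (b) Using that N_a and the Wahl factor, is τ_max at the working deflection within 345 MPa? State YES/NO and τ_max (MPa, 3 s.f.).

(a) 4 coils; (b) YES, τ_max = 247 MPa

N_a = Gd⁴/(8D³k) = (76.0×10³)(9.6⁴)/(8·93.0³·25) = 4.013 → N_a = 4
Actual rate k = Gd⁴/(8D³·4) = 25.078 N/mm
Working load F = kδ = 25.078·32 = 802.51 N
C = 93.0/9.6 = 9.6875; K_W = (4C−1)/(4C−4)+0.615/C = 1.1498
τ_max = K_W·8FD/(πd³) = 1.1498·214.81 = 246.99 MPa
τ_max ≤ 345 MPa → acceptable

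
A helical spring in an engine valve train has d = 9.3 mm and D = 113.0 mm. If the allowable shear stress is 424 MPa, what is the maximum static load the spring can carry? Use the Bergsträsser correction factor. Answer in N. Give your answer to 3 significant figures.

1070 N

C = D/d = 113.0/9.3 = 12.1505
K_B = (4C+2)/(4C−3) = 50.602/45.602 = 1.1096
τ_max = K·8FD/(πd³) → F_max = τ_allow·πd³/(8DK)
F_max = 424·π·9.3³/(8·113.0·1.1096) = 1.0714e+06/1003.1 = 1068.1 N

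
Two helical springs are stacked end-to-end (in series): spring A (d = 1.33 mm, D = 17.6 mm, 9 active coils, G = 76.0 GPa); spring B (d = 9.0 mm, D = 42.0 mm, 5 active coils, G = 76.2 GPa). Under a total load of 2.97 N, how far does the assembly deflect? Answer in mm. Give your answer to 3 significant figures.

4.92 mm

k_A = Gd⁴/(8D³N_a) = (76.0×10³)(1.33⁴)/(8·17.6³·9) = 0.60583 N/mm
k_B = Gd⁴/(8D³N_a) = (76.2×10³)(9.0⁴)/(8·42.0³·5) = 168.7 N/mm
Series: 1/k_eq = 1/0.60583 + 1/168.7 = 1.6566; k_eq = 0.60366 N/mm
δ = F/k_eq = 2.97/0.60366 = 4.92 mm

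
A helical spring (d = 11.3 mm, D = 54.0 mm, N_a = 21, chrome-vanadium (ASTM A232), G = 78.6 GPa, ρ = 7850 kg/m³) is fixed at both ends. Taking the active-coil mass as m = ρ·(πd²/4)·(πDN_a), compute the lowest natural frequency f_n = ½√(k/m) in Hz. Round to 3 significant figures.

k = Gd⁴/(8D³N_a) = (78.6×10³)(11.3⁴)/(8·54.0³·21) = 48.445 N/mm = 48445 N/m
Wire length L = πDN_a = π·54.0·21 = 3562.6 mm
m = ρ·(πd²/4)·L = 7850 × 100.29×10⁻⁶ m² × 3.5626 m = 2.8047 kg
f_n = ½√(k/m) = 0.5·√(48445/2.8047) = 0.5·√(17273) = 65.713 Hz

65.7 Hz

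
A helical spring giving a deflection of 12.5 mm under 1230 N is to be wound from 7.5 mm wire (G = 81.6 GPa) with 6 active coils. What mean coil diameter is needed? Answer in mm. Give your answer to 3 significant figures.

38.0 mm

Required rate k = F/δ = 1230/12.5 = 98.4 N/mm
D = (Gd⁴/(8N_a·k))^(1/3) = (81.6×10³·7.5⁴/(8·6·98.4))^(1/3)
  = (54663.7)^(1/3) = 37.9519 mm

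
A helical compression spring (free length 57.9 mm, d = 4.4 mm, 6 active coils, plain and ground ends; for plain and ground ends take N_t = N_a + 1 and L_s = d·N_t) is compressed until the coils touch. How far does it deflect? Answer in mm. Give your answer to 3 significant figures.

N_t = 7; L_s = 4.4·7 = 30.8 mm
δ_solid = L₀ − L_s = 57.9 − 30.8 = 27.1 mm

27.1 mm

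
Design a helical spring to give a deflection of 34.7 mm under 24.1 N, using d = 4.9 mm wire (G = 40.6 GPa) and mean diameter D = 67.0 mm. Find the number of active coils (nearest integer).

Required rate k = F/δ = 24.1/34.7 = 0.69452 N/mm
N_a = Gd⁴/(8D³k) = (40.6×10³ × 4.9⁴)/(8 × 67.0³ × 0.69452)
    = 2.34051e+07 / 1.6711e+06 = 14.01 → 14 coils

14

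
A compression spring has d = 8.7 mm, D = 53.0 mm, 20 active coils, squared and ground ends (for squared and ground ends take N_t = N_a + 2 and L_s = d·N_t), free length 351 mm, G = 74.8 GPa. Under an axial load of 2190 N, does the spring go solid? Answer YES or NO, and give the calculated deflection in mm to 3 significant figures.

k = Gd⁴/(8D³N_a) = (74.8×10³)(8.7⁴)/(8·53.0³·20) = 17.99 N/mm
N_t = 22; L_s = 8.7·22 = 191.4 mm; δ_solid = L₀ − L_s = 351 − 191.4 = 159.6 mm
δ = F/k = 2190/17.99 = 121.73 mm
δ < δ_solid → spring does not go solid

NO, δ = 122 mm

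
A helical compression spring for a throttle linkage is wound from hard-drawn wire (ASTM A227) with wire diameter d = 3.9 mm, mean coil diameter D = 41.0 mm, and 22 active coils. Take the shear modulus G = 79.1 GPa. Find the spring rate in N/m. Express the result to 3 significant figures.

1510 N/m

k = Gd⁴/(8D³N_a) = (79.1×10³ × 3.9⁴) / (8 × 41.0³ × 22)
  = 1.82993e+07 / 1.21301e+07 = 1.5086 N/mm = 1508.6 N/m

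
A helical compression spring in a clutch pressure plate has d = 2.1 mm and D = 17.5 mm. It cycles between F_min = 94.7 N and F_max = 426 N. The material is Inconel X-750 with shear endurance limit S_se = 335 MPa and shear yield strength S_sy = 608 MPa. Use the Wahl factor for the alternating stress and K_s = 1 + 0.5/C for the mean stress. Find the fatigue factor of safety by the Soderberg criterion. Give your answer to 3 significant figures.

0.201

C = D/d = 17.5/2.1 = 8.3333; K_W = (4C−1)/(4C−4)+0.615/C = 1.1761; K_s = 1+0.5/C = 1.0600
F_a = (F_max−F_min)/2 = 165.65 N; F_m = (F_max+F_min)/2 = 260.35 N
τ_a = K_W·8F_aD/(πd³) = 1.1761 × 797.1 = 937.45 MPa
τ_m = K_s·8F_mD/(πd³) = 1.0600 × 1252.8 = 1328 MPa
Soderberg: 1/n_f = τ_a/S_se + τ_m/S_sy = 937.45/335 + 1328/608 = 2.79834 + 2.18414 = 4.9825
n_f = 1/4.9825 = 0.2007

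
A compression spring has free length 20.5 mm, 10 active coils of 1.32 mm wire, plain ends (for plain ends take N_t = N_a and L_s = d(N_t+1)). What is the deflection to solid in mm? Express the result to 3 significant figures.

N_t = 10; L_s = 1.32·11 = 14.52 mm
δ_solid = L₀ − L_s = 20.5 − 14.52 = 5.98 mm

5.98 mm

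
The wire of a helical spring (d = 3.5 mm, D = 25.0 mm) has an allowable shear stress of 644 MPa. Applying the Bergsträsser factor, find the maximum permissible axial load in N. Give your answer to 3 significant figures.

363 N

C = D/d = 25.0/3.5 = 7.1429
K_B = (4C+2)/(4C−3) = 30.571/25.571 = 1.1955
τ_max = K·8FD/(πd³) → F_max = τ_allow·πd³/(8DK)
F_max = 644·π·3.5³/(8·25.0·1.1955) = 86744/239.11 = 362.78 N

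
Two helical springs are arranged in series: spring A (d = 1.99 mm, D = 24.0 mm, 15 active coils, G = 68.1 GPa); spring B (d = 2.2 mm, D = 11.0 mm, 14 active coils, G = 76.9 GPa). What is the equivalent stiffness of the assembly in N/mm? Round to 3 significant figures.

0.611 N/mm

k_A = Gd⁴/(8D³N_a) = (68.1×10³)(1.99⁴)/(8·24.0³·15) = 0.64379 N/mm
k_B = Gd⁴/(8D³N_a) = (76.9×10³)(2.2⁴)/(8·11.0³·14) = 12.084 N/mm
Series: 1/k_eq = 1/0.64379 + 1/12.084 = 1.6361; k_eq = 0.61123 N/mm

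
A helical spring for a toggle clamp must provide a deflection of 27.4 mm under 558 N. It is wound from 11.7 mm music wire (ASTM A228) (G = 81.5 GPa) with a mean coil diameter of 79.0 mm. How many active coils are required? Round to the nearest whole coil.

Required rate k = F/δ = 558/27.4 = 20.365 N/mm
N_a = Gd⁴/(8D³k) = (81.5×10³ × 11.7⁴)/(8 × 79.0³ × 20.365)
    = 1.52722e+09 / 8.03258e+07 = 19.01 → 19 coils

19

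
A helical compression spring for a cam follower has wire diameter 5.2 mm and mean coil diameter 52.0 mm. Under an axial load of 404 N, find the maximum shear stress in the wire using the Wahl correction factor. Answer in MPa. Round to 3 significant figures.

Spring index C = D/d = 52.0/5.2 = 10.0000
K_W = (4C−1)/(4C−4) + 0.615/C = 39.000/36.000 + 0.0615 = 1.1448
τ₀ = 8FD/(πd³) = 8·404·52.0/(π·5.2³) = 168064/441.73 = 380.47 MPa
τ_max = K·τ₀ = 1.1448 × 380.47 = 435.57 MPa

436 MPa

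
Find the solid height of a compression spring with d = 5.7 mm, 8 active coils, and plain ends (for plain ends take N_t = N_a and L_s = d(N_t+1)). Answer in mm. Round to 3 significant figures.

51.3 mm

plain ends: N_t = N_a = 8
L_s = d·(N_t+1) = 5.7 × 9 = 51.3 mm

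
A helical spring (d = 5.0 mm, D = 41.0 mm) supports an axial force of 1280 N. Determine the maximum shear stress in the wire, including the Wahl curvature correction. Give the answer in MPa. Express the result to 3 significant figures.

Spring index C = D/d = 41.0/5.0 = 8.2000
K_W = (4C−1)/(4C−4) + 0.615/C = 31.800/28.800 + 0.0750 = 1.1792
τ₀ = 8FD/(πd³) = 8·1280·41.0/(π·5.0³) = 419840/392.7 = 1069.1 MPa
τ_max = K·τ₀ = 1.1792 × 1069.1 = 1260.7 MPa

1260 MPa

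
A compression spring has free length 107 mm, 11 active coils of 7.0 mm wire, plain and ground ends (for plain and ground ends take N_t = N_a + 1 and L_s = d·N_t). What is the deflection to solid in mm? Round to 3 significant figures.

N_t = 12; L_s = 7.0·12 = 84 mm
δ_solid = L₀ − L_s = 107 − 84 = 23 mm

23.0 mm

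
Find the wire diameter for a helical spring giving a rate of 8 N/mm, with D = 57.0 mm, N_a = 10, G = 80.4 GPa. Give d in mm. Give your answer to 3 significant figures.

d = (8D³N_a·k / G)^(1/4) = (8·57.0³·10·8 / (80.4×10³))^0.25
  = (1474.2)^0.25 = 6.1964 mm

6.20 mm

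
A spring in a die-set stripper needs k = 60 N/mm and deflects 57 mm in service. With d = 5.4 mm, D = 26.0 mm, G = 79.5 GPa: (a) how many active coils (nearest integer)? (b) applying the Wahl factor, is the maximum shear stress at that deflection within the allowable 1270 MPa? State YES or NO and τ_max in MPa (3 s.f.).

(a) 8 coils; (b) NO, τ_max = 1910 MPa

N_a = Gd⁴/(8D³k) = (79.5×10³)(5.4⁴)/(8·26.0³·60) = 8.013 → N_a = 8
Actual rate k = Gd⁴/(8D³·8) = 60.096 N/mm
Working load F = kδ = 60.096·57 = 3425.4 N
C = 26.0/5.4 = 4.8148; K_W = (4C−1)/(4C−4)+0.615/C = 1.3243
τ_max = K_W·8FD/(πd³) = 1.3243·1440.3 = 1907.4 MPa
τ_max > 1270 MPa → exceeds allowable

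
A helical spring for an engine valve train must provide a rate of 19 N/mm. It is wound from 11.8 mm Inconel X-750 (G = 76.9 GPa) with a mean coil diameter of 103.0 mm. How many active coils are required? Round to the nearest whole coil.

9

N_a = Gd⁴/(8D³k) = (76.9×10³ × 11.8⁴)/(8 × 103.0³ × 19)
    = 1.49092e+09 / 1.66095e+08 = 8.976 → 9 coils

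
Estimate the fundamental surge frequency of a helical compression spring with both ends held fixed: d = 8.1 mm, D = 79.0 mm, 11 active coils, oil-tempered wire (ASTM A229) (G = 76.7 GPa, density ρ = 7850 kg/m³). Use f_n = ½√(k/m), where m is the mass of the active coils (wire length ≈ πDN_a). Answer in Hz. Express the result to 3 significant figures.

41.5 Hz

k = Gd⁴/(8D³N_a) = (76.7×10³)(8.1⁴)/(8·79.0³·11) = 7.6098 N/mm = 7609.8 N/m
Wire length L = πDN_a = π·79.0·11 = 2730 mm
m = ρ·(πd²/4)·L = 7850 × 51.53×10⁻⁶ m² × 2.73 m = 1.1043 kg
f_n = ½√(k/m) = 0.5·√(7609.8/1.1043) = 0.5·√(6890.8) = 41.506 Hz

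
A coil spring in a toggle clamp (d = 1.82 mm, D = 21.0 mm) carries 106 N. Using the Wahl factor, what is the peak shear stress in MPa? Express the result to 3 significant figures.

Spring index C = D/d = 21.0/1.82 = 11.5385
K_W = (4C−1)/(4C−4) + 0.615/C = 45.154/42.154 + 0.0533 = 1.1245
τ₀ = 8FD/(πd³) = 8·106·21.0/(π·1.82³) = 17808/18.939 = 940.27 MPa
τ_max = K·τ₀ = 1.1245 × 940.27 = 1057.3 MPa

1060 MPa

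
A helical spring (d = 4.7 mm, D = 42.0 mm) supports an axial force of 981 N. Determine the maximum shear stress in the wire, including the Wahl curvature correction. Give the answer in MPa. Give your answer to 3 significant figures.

Spring index C = D/d = 42.0/4.7 = 8.9362
K_W = (4C−1)/(4C−4) + 0.615/C = 34.745/31.745 + 0.0688 = 1.1633
τ₀ = 8FD/(πd³) = 8·981·42.0/(π·4.7³) = 329616/326.17 = 1010.6 MPa
τ_max = K·τ₀ = 1.1633 × 1010.6 = 1175.6 MPa

1180 MPa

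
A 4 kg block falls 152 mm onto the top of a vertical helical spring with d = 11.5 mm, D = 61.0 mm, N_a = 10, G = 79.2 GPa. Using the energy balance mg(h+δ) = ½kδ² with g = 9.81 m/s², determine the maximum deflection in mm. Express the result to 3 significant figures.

13.0 mm

k = Gd⁴/(8D³N_a) = (79.2×10³)(11.5⁴)/(8·61.0³·10) = 76.285 N/mm
W = mg = 4 × 9.81 = 39.24 N
½kδ² − Wδ − Wh = 0 → δ = (W + √(W² + 2kWh))/k
δ = (39.24 + √(1539.8 + 909996))/76.285 = (39.24 + 954.74)/76.285 = 13.03 mm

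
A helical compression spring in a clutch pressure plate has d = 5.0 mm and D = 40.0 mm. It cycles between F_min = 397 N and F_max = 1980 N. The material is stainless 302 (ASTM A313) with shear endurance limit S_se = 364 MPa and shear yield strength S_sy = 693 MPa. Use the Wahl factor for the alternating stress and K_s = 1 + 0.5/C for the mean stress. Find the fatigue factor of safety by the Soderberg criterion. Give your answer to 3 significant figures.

0.279

C = D/d = 40.0/5.0 = 8.0000; K_W = (4C−1)/(4C−4)+0.615/C = 1.1840; K_s = 1+0.5/C = 1.0625
F_a = (F_max−F_min)/2 = 791.5 N; F_m = (F_max+F_min)/2 = 1188.5 N
τ_a = K_W·8F_aD/(πd³) = 1.1840 × 644.97 = 763.66 MPa
τ_m = K_s·8F_mD/(πd³) = 1.0625 × 968.48 = 1029 MPa
Soderberg: 1/n_f = τ_a/S_se + τ_m/S_sy = 763.66/364 + 1029/693 = 2.09796 + 1.48486 = 3.5828
n_f = 1/3.5828 = 0.2791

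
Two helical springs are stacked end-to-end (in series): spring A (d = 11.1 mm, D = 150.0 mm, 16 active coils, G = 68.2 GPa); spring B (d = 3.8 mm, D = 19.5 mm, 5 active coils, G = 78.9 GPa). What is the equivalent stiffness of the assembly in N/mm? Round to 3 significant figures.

k_A = Gd⁴/(8D³N_a) = (68.2×10³)(11.1⁴)/(8·150.0³·16) = 2.3966 N/mm
k_B = Gd⁴/(8D³N_a) = (78.9×10³)(3.8⁴)/(8·19.5³·5) = 55.469 N/mm
Series: 1/k_eq = 1/2.3966 + 1/55.469 = 0.43529; k_eq = 2.2973 N/mm

2.30 N/mm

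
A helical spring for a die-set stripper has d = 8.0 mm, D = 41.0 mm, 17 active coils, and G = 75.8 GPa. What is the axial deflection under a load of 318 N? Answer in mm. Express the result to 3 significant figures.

9.60 mm

k = Gd⁴/(8D³N_a) = (75.8×10³)(8.0⁴)/(8·41.0³·17) = 33.124 N/mm
δ = F/k = 318 / 33.124 = 9.6004 mm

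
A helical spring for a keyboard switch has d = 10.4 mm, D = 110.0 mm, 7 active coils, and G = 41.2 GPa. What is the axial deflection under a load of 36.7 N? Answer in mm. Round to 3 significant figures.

5.68 mm

k = Gd⁴/(8D³N_a) = (41.2×10³)(10.4⁴)/(8·110.0³·7) = 6.4664 N/mm
δ = F/k = 36.7 / 6.4664 = 5.6755 mm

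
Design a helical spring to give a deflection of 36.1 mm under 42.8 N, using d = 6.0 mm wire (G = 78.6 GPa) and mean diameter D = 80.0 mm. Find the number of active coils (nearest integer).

Required rate k = F/δ = 42.8/36.1 = 1.1856 N/mm
N_a = Gd⁴/(8D³k) = (78.6×10³ × 6.0⁴)/(8 × 80.0³ × 1.1856)
    = 1.01866e+08 / 4.8562e+06 = 20.98 → 21 coils

21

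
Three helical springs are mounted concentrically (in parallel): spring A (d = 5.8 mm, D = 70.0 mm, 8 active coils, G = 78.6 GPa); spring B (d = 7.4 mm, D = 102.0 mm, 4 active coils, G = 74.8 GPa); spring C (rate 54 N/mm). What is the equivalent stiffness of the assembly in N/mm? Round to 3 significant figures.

64.7 N/mm

k_A = Gd⁴/(8D³N_a) = (78.6×10³)(5.8⁴)/(8·70.0³·8) = 4.0519 N/mm
k_B = Gd⁴/(8D³N_a) = (74.8×10³)(7.4⁴)/(8·102.0³·4) = 6.6051 N/mm
Parallel: k_eq = 4.0519 + 6.6051 + 54 = 64.657 N/mm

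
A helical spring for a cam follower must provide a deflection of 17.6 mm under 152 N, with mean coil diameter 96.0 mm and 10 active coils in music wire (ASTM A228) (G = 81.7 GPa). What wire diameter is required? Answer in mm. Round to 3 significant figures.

Required rate k = F/δ = 152/17.6 = 8.6364 N/mm
d = (8D³N_a·k / G)^(1/4) = (8·96.0³·10·8.6364 / (81.7×10³))^0.25
  = (7481.9)^0.25 = 9.3004 mm

9.30 mm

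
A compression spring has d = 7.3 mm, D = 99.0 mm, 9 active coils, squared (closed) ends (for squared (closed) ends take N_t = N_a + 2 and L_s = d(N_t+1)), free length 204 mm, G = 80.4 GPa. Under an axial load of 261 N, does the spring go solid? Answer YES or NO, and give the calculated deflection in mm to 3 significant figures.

k = Gd⁴/(8D³N_a) = (80.4×10³)(7.3⁴)/(8·99.0³·9) = 3.2682 N/mm
N_t = 11; L_s = 7.3·12 = 87.6 mm; δ_solid = L₀ − L_s = 204 − 87.6 = 116.4 mm
δ = F/k = 261/3.2682 = 79.86 mm
δ < δ_solid → spring does not go solid

NO, δ = 79.9 mm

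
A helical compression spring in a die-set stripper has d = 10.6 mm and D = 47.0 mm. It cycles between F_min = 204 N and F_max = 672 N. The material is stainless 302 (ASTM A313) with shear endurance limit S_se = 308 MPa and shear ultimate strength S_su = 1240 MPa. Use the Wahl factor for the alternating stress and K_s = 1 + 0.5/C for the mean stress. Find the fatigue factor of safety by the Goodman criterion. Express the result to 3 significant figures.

C = D/d = 47.0/10.6 = 4.4340; K_W = (4C−1)/(4C−4)+0.615/C = 1.3571; K_s = 1+0.5/C = 1.1128
F_a = (F_max−F_min)/2 = 234 N; F_m = (F_max+F_min)/2 = 438 N
τ_a = K_W·8F_aD/(πd³) = 1.3571 × 23.515 = 31.912 MPa
τ_m = K_s·8F_mD/(πd³) = 1.1128 × 44.014 = 48.978 MPa
Goodman: 1/n_f = τ_a/S_se + τ_m/S_su = 31.912/308 + 48.978/1240 = 0.10361 + 0.03950 = 0.14311
n_f = 1/0.14311 = 6.988

6.99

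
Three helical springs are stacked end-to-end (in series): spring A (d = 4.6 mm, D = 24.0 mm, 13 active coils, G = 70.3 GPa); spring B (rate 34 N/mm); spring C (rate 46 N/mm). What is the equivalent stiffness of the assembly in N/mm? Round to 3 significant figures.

10.3 N/mm

k_A = Gd⁴/(8D³N_a) = (70.3×10³)(4.6⁴)/(8·24.0³·13) = 21.894 N/mm
Series: 1/k_eq = 1/21.894 + 1/34 + 1/46 = 0.096826; k_eq = 10.328 N/mm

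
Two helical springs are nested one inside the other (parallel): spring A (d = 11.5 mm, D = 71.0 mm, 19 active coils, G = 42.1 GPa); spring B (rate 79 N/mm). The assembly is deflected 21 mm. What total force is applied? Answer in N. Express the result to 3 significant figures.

1940 N

k_A = Gd⁴/(8D³N_a) = (42.1×10³)(11.5⁴)/(8·71.0³·19) = 13.535 N/mm
Parallel: k_eq = 13.535 + 79 = 92.535 N/mm
F = k_eq·δ = 92.535·21 = 1943.2 N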